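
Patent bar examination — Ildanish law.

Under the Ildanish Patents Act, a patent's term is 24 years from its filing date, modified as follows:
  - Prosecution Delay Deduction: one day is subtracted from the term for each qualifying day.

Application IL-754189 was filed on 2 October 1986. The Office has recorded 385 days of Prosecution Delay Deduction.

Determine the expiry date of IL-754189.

2009-09-12

Base term: filing date + 24 years → 2 October 2010.
Prosecution Delay Deduction: −385 days → 12 September 2009.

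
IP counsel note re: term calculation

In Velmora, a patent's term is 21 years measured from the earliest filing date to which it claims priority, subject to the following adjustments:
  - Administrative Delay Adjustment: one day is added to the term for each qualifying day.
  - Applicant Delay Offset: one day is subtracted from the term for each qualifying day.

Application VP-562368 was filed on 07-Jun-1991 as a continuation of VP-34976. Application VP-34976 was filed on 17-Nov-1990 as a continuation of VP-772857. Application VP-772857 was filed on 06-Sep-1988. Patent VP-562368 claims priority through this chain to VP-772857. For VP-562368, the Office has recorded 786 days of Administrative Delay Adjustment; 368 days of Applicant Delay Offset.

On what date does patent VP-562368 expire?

October 29, 2010

Earliest priority filing: 6 September 1988.
Base term: 6 September 1988 + 21 years → 6 September 2009.
Administrative Delay Adjustment: +786 days → 1 November 2011.
Applicant Delay Offset: −368 days → 29 October 2010.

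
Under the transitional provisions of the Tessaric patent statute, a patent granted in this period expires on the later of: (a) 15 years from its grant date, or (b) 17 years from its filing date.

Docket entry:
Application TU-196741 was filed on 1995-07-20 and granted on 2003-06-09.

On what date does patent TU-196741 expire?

June 9, 2018

(a) grant + 15 years → 9 June 2018.
(b) filing + 17 years → 20 July 2012.
Later of the two: 9 June 2018.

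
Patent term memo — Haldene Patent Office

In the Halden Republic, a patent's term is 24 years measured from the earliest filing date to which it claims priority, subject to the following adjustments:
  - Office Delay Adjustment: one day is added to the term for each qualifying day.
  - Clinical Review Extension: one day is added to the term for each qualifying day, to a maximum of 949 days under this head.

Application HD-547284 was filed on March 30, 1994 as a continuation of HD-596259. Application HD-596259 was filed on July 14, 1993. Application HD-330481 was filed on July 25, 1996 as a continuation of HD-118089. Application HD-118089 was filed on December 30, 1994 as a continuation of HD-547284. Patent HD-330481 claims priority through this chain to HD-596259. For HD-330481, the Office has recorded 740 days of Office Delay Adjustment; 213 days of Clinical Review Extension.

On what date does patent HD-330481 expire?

Earliest priority filing: 14 July 1993.
Base term: 14 July 1993 + 24 years → 14 July 2017.
Office Delay Adjustment: +740 days → 24 July 2019.
Clinical Review Extension: 213 days (within the 949-day cap) → +213 days → 22 February 2020.

February 22, 2020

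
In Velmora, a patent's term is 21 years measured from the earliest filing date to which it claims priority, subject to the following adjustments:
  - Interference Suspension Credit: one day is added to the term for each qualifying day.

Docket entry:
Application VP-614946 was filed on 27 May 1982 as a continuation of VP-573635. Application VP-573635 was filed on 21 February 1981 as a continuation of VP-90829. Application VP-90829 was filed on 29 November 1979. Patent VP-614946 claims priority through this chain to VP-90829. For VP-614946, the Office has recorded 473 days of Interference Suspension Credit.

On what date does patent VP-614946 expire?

Earliest priority filing: 29 November 1979.
Base term: 29 November 1979 + 21 years → 29 November 2000.
Interference Suspension Credit: +473 days → 17 March 2002.

March 17, 2002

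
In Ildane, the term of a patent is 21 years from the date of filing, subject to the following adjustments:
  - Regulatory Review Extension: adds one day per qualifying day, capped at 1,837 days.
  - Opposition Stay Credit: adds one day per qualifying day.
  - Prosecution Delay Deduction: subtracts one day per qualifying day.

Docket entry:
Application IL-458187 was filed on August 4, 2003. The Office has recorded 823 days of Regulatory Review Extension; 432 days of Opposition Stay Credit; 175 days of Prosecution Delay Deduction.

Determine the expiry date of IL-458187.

July 20, 2027

Base term: filing date + 21 years → 4 August 2024.
Regulatory Review Extension: 823 days (within the 1837-day cap) → +823 days → 5 November 2026.
Opposition Stay Credit: +432 days → 11 January 2028.
Prosecution Delay Deduction: −175 days → 20 July 2027.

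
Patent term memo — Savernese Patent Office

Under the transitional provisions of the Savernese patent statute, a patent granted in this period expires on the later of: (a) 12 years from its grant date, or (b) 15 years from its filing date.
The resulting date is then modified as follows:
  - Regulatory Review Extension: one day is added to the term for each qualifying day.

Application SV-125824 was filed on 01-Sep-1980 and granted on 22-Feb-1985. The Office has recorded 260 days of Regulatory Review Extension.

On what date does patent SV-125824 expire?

(a) grant + 12 years → 22 February 1997.
(b) filing + 15 years → 1 September 1995.
Later of the two: 22 February 1997.
Regulatory Review Extension: +260 days → 9 November 1997.

1997-11-09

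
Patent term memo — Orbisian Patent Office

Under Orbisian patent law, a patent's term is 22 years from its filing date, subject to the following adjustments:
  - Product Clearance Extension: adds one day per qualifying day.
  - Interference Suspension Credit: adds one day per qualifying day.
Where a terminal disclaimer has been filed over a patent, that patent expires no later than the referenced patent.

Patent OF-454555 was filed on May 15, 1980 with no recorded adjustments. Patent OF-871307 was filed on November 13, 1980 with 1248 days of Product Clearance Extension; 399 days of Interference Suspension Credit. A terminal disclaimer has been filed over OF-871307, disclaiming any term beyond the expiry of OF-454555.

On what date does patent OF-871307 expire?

Natural term of OF-871307:
  Base: filing + 22 years → 13 November 2002.
  Product Clearance Extension: +1248 days → 14 April 2006.
  Interference Suspension Credit: +399 days → 18 May 2007.
Expiry of referenced patent OF-454555:
  Base: filing + 22 years → 15 May 2002.
Terminal disclaimer: OF-871307 expires on the earlier of 18 May 2007 and 15 May 2002.

2002-05-15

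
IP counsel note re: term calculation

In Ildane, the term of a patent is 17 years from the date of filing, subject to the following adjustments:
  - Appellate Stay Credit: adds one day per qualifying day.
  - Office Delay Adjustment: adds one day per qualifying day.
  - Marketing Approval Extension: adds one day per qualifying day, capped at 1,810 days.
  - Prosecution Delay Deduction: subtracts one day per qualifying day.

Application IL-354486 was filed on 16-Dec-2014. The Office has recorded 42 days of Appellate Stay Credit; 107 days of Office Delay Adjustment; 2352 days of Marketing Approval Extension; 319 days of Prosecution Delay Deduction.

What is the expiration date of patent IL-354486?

Base term: filing date + 17 years → 16 December 2031.
Appellate Stay Credit: +42 days → 27 January 2032.
Office Delay Adjustment: +107 days → 13 May 2032.
Marketing Approval Extension: 2352 days claimed exceeds the 1810-day cap, so +1810 days → 27 April 2037.
Prosecution Delay Deduction: −319 days → 12 June 2036.

June 12, 2036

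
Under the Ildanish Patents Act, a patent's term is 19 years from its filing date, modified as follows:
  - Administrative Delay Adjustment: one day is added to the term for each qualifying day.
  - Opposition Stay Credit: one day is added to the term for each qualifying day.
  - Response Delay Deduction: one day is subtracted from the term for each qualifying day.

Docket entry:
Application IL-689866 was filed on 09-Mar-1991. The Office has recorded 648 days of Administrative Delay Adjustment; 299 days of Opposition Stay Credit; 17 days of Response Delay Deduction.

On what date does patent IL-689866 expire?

Base term: filing date + 19 years → 9 March 2010.
Administrative Delay Adjustment: +648 days → 17 December 2011.
Opposition Stay Credit: +299 days → 11 October 2012.
Response Delay Deduction: −17 days → 24 September 2012.

September 24, 2012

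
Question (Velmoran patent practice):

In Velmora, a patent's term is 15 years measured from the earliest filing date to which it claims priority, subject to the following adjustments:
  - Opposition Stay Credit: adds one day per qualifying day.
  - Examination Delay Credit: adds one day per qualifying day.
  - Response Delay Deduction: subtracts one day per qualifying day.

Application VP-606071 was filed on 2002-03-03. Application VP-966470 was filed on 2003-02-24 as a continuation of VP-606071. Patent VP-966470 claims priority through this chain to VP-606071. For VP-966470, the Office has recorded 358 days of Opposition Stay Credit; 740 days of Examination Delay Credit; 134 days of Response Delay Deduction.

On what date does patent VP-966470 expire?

October 23, 2019

Earliest priority filing: 3 March 2002.
Base term: 3 March 2002 + 15 years → 3 March 2017.
Opposition Stay Credit: +358 days → 24 February 2018.
Examination Delay Credit: +740 days → 5 March 2020.
Response Delay Deduction: −134 days → 23 October 2019.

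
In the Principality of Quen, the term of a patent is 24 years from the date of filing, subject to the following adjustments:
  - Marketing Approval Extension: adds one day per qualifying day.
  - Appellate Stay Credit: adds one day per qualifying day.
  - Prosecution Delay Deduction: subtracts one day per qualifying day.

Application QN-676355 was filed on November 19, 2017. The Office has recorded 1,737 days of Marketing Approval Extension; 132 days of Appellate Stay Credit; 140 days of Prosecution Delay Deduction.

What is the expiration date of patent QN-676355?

Base term: filing date + 24 years → 19 November 2041.
Marketing Approval Extension: +1737 days → 22 August 2046.
Appellate Stay Credit: +132 days → 1 January 2047.
Prosecution Delay Deduction: −140 days → 14 August 2046.

2046-08-14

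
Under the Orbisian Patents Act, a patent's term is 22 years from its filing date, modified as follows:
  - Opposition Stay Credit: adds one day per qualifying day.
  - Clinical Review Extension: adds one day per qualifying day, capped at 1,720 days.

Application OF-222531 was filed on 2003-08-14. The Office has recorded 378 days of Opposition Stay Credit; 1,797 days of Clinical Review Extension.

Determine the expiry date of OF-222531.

2031-05-13

Base term: filing date + 22 years → 14 August 2025.
Opposition Stay Credit: +378 days → 27 August 2026.
Clinical Review Extension: 1797 days claimed exceeds the 1720-day cap, so +1720 days → 13 May 2031.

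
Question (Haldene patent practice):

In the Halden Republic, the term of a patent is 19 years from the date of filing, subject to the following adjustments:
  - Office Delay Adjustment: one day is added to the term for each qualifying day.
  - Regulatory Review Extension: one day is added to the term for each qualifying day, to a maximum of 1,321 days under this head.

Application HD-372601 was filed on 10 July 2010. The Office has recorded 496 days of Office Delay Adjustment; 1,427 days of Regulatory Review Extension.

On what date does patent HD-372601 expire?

Base term: filing date + 19 years → 10 July 2029.
Office Delay Adjustment: +496 days → 18 November 2030.
Regulatory Review Extension: 1427 days claimed exceeds the 1321-day cap, so +1321 days → 1 July 2034.

July 1, 2034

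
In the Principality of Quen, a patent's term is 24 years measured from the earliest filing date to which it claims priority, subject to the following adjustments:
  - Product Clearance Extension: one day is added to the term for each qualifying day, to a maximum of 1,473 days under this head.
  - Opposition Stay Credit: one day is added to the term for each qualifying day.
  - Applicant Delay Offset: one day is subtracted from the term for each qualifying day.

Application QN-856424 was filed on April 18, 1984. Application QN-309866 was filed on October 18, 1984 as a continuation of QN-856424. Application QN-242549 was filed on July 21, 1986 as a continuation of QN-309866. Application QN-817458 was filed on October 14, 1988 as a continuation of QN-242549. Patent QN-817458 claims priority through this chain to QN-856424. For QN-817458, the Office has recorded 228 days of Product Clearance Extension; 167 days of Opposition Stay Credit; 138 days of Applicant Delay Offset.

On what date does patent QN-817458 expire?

Earliest priority filing: 18 April 1984.
Base term: 18 April 1984 + 24 years → 18 April 2008.
Product Clearance Extension: 228 days (within the 1473-day cap) → +228 days → 2 December 2008.
Opposition Stay Credit: +167 days → 18 May 2009.
Applicant Delay Offset: −138 days → 31 December 2008.

December 31, 2008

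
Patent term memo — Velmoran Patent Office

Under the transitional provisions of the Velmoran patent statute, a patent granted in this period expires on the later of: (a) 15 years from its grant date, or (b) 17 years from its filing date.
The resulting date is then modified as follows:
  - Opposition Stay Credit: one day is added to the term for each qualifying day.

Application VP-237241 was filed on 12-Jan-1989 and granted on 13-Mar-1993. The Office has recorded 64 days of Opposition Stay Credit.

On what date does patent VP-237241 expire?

May 16, 2008

(a) grant + 15 years → 13 March 2008.
(b) filing + 17 years → 12 January 2006.
Later of the two: 13 March 2008.
Opposition Stay Credit: +64 days → 16 May 2008.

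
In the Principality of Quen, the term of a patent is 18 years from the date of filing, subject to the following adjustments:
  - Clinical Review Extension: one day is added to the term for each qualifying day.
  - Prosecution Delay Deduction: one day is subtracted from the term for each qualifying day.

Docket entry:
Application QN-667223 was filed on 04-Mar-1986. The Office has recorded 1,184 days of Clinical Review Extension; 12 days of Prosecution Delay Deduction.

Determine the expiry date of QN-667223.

Base term: filing date + 18 years → 4 March 2004.
Clinical Review Extension: +1184 days → 1 June 2007.
Prosecution Delay Deduction: −12 days → 20 May 2007.

May 20, 2007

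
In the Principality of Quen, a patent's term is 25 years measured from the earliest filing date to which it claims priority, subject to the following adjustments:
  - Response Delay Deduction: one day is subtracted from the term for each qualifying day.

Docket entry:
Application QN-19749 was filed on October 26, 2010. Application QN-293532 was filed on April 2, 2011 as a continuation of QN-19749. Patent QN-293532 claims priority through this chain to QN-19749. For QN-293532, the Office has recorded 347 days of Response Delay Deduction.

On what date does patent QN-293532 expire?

Earliest priority filing: 26 October 2010.
Base term: 26 October 2010 + 25 years → 26 October 2035.
Response Delay Deduction: −347 days → 13 November 2034.

November 13, 2034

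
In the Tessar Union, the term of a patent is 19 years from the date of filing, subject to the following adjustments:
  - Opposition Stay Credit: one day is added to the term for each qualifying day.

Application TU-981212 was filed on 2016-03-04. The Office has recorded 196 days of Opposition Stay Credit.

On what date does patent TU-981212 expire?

Base term: filing date + 19 years → 4 March 2035.
Opposition Stay Credit: +196 days → 16 September 2035.

September 16, 2035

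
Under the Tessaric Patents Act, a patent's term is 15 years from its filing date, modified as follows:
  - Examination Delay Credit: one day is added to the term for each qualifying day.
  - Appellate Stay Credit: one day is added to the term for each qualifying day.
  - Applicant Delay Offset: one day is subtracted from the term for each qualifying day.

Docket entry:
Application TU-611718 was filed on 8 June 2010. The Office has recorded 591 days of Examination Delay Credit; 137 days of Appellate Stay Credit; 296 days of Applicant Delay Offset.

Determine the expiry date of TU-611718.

Base term: filing date + 15 years → 8 June 2025.
Examination Delay Credit: +591 days → 20 January 2027.
Appellate Stay Credit: +137 days → 6 June 2027.
Applicant Delay Offset: −296 days → 14 August 2026.

August 14, 2026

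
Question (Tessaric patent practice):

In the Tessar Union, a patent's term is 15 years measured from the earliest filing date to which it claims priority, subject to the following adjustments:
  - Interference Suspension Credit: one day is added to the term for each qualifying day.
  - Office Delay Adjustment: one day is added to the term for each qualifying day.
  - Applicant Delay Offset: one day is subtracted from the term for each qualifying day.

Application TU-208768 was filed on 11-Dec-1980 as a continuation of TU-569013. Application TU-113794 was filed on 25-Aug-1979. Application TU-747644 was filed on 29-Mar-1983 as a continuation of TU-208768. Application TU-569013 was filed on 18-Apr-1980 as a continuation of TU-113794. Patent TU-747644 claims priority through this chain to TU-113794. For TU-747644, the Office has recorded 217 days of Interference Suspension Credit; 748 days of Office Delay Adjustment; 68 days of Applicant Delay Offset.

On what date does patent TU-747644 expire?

Earliest priority filing: 25 August 1979.
Base term: 25 August 1979 + 15 years → 25 August 1994.
Interference Suspension Credit: +217 days → 30 March 1995.
Office Delay Adjustment: +748 days → 16 April 1997.
Applicant Delay Offset: −68 days → 7 February 1997.

1997-02-07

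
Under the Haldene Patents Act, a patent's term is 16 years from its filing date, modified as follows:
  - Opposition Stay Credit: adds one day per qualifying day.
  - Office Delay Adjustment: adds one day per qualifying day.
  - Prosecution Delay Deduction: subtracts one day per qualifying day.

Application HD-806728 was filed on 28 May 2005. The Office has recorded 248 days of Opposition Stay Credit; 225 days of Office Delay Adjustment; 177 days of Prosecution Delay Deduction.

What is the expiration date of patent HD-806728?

Base term: filing date + 16 years → 28 May 2021.
Opposition Stay Credit: +248 days → 31 January 2022.
Office Delay Adjustment: +225 days → 13 September 2022.
Prosecution Delay Deduction: −177 days → 20 March 2022.

March 20, 2022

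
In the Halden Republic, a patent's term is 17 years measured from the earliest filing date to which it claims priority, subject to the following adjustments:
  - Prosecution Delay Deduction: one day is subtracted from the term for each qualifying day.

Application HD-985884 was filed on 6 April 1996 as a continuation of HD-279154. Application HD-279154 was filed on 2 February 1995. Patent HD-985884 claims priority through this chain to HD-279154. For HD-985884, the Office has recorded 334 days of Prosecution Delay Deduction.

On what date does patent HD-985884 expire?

Earliest priority filing: 2 February 1995.
Base term: 2 February 1995 + 17 years → 2 February 2012.
Prosecution Delay Deduction: −334 days → 5 March 2011.

2011-03-05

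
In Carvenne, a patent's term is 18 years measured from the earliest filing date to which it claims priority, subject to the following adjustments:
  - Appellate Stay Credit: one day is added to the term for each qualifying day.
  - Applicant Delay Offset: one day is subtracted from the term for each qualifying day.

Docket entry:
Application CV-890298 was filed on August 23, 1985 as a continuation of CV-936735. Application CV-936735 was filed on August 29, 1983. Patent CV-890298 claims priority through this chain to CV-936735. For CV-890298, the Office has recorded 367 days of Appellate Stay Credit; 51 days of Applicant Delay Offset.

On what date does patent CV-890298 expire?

July 11, 2002

Earliest priority filing: 29 August 1983.
Base term: 29 August 1983 + 18 years → 29 August 2001.
Appellate Stay Credit: +367 days → 31 August 2002.
Applicant Delay Offset: −51 days → 11 July 2002.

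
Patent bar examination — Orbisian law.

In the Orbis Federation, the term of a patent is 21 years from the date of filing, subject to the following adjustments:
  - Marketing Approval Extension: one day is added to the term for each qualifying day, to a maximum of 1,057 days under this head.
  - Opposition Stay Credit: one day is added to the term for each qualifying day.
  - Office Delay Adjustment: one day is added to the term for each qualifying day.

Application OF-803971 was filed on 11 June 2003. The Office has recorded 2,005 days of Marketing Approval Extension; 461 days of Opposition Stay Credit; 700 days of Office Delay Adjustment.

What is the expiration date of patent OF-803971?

Base term: filing date + 21 years → 11 June 2024.
Marketing Approval Extension: 2005 days claimed exceeds the 1057-day cap, so +1057 days → 4 May 2027.
Opposition Stay Credit: +461 days → 7 August 2028.
Office Delay Adjustment: +700 days → 8 July 2030.

2030-07-08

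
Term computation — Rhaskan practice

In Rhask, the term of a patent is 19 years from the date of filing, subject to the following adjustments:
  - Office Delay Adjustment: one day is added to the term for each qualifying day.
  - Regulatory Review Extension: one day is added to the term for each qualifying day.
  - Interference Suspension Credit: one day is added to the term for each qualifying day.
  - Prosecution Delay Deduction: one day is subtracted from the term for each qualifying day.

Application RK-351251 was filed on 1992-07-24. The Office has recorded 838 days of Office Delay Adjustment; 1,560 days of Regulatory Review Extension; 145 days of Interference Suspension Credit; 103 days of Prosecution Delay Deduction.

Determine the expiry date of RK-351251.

2018-03-29

Base term: filing date + 19 years → 24 July 2011.
Office Delay Adjustment: +838 days → 8 November 2013.
Regulatory Review Extension: +1560 days → 15 February 2018.
Interference Suspension Credit: +145 days → 10 July 2018.
Prosecution Delay Deduction: −103 days → 29 March 2018.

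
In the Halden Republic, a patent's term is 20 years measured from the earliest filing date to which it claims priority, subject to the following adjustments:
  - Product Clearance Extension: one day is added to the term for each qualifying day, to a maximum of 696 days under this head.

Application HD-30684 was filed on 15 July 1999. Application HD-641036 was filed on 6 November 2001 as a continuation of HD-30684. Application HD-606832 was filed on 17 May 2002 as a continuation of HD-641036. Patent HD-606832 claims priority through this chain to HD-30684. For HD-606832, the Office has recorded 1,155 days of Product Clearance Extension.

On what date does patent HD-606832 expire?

June 10, 2021

Earliest priority filing: 15 July 1999.
Base term: 15 July 1999 + 20 years → 15 July 2019.
Product Clearance Extension: 1155 days claimed exceeds the 696-day cap, so +696 days → 10 June 2021.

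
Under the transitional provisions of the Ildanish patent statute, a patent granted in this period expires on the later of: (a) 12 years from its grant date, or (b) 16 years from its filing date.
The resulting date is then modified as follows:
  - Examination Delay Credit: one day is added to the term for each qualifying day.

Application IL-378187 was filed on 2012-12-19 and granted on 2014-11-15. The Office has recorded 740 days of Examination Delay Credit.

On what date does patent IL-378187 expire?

2030-12-29

(a) grant + 12 years → 15 November 2026.
(b) filing + 16 years → 19 December 2028.
Later of the two: 19 December 2028.
Examination Delay Credit: +740 days → 29 December 2030.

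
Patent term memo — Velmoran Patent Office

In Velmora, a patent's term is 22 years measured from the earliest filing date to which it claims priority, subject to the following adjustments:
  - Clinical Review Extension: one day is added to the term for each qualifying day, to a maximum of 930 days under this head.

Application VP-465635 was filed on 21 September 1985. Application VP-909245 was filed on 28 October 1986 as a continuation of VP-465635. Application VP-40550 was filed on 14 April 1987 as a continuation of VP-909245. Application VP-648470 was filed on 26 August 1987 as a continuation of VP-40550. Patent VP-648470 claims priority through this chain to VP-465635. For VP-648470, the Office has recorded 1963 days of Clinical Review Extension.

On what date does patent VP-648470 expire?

Earliest priority filing: 21 September 1985.
Base term: 21 September 1985 + 22 years → 21 September 2007.
Clinical Review Extension: 1963 days claimed exceeds the 930-day cap, so +930 days → 8 April 2010.

2010-04-08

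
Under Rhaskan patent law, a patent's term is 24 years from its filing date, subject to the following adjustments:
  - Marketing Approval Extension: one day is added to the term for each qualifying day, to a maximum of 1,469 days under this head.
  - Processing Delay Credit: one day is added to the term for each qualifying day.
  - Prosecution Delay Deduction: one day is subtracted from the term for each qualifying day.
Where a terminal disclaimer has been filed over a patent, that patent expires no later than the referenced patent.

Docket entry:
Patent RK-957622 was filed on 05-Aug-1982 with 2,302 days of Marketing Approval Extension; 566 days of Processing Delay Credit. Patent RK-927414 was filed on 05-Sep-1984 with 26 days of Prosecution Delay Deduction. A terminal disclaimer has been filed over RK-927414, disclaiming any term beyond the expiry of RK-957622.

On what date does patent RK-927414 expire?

Natural term of RK-927414:
  Base: filing + 24 years → 5 September 2008.
  Prosecution Delay Deduction: −26 days → 10 August 2008.
Expiry of referenced patent RK-957622:
  Base: filing + 24 years → 5 August 2006.
  Marketing Approval Extension: 2302 days claimed exceeds the 1469-day cap, so +1469 days → 13 August 2010.
  Processing Delay Credit: +566 days → 1 March 2012.
Terminal disclaimer: RK-927414 expires on the earlier of 10 August 2008 and 1 March 2012.

August 10, 2008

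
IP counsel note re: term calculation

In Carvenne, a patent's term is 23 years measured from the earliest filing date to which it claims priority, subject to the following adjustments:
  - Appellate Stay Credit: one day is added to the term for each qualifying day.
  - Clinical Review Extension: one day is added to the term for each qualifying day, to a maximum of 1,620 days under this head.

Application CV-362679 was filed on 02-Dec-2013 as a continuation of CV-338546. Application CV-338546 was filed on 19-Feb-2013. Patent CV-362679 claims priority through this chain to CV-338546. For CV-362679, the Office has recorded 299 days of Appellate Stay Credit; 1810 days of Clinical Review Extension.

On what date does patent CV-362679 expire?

2041-05-22

Earliest priority filing: 19 February 2013.
Base term: 19 February 2013 + 23 years → 19 February 2036.
Appellate Stay Credit: +299 days → 14 December 2036.
Clinical Review Extension: 1810 days claimed exceeds the 1620-day cap, so +1620 days → 22 May 2041.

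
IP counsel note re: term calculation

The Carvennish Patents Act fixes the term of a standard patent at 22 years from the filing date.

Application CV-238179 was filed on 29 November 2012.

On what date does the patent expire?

Filing date + 22 years → 29 November 2034.

November 29, 2034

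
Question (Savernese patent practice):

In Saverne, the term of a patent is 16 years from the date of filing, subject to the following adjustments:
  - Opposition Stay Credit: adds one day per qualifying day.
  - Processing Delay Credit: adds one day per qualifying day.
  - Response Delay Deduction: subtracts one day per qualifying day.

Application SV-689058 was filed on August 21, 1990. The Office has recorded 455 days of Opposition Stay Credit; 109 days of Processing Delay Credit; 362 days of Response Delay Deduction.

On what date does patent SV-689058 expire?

March 11, 2007

Base term: filing date + 16 years → 21 August 2006.
Opposition Stay Credit: +455 days → 19 November 2007.
Processing Delay Credit: +109 days → 7 March 2008.
Response Delay Deduction: −362 days → 11 March 2007.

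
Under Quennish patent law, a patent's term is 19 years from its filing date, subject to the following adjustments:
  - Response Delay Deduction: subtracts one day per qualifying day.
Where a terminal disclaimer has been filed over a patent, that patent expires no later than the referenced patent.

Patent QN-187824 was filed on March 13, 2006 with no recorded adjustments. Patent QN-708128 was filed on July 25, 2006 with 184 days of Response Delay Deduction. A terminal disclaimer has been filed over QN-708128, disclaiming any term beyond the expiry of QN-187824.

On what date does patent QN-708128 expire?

Natural term of QN-708128:
  Base: filing + 19 years → 25 July 2025.
  Response Delay Deduction: −184 days → 22 January 2025.
Expiry of referenced patent QN-187824:
  Base: filing + 19 years → 13 March 2025.
Terminal disclaimer: QN-708128 expires on the earlier of 22 January 2025 and 13 March 2025.

2025-01-22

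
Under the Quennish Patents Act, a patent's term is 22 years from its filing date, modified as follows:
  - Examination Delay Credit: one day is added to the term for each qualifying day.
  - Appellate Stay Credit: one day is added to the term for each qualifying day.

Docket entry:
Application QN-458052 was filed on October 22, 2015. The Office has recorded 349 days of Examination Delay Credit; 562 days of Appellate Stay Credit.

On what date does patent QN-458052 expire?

Base term: filing date + 22 years → 22 October 2037.
Examination Delay Credit: +349 days → 6 October 2038.
Appellate Stay Credit: +562 days → 20 April 2040.

April 20, 2040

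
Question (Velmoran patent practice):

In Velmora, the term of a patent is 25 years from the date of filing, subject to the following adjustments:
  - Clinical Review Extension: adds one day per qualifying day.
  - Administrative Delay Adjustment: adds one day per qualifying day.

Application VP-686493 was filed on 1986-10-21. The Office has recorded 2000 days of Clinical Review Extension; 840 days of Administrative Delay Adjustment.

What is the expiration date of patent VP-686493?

Base term: filing date + 25 years → 21 October 2011.
Clinical Review Extension: +2000 days → 12 April 2017.
Administrative Delay Adjustment: +840 days → 31 July 2019.

July 31, 2019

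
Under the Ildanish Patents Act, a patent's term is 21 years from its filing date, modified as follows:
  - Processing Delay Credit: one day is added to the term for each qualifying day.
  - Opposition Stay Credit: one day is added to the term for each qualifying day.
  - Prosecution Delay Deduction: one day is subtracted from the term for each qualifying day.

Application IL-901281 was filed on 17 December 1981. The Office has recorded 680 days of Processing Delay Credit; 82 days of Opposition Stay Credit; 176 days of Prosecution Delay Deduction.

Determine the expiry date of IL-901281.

Base term: filing date + 21 years → 17 December 2002.
Processing Delay Credit: +680 days → 27 October 2004.
Opposition Stay Credit: +82 days → 17 January 2005.
Prosecution Delay Deduction: −176 days → 25 July 2004.

2004-07-25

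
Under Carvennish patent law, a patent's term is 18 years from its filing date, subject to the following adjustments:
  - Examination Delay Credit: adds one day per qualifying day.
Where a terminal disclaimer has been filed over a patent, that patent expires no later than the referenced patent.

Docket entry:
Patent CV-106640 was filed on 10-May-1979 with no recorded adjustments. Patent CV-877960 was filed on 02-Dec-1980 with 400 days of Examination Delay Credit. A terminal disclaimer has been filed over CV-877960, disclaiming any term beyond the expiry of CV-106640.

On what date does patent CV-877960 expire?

Natural term of CV-877960:
  Base: filing + 18 years → 2 December 1998.
  Examination Delay Credit: +400 days → 6 January 2000.
Expiry of referenced patent CV-106640:
  Base: filing + 18 years → 10 May 1997.
Terminal disclaimer: CV-877960 expires on the earlier of 6 January 2000 and 10 May 1997.

1997-05-10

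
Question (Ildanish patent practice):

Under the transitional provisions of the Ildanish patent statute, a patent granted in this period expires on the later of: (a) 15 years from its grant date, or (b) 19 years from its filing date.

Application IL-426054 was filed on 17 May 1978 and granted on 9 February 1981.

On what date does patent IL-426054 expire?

(a) grant + 15 years → 9 February 1996.
(b) filing + 19 years → 17 May 1997.
Later of the two: 17 May 1997.

May 17, 1997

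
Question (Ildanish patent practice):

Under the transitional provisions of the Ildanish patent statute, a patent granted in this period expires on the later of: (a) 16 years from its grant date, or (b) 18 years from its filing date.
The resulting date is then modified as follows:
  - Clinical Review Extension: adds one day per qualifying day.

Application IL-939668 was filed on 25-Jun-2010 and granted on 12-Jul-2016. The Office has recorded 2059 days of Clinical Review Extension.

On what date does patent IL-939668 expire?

March 2, 2038

(a) grant + 16 years → 12 July 2032.
(b) filing + 18 years → 25 June 2028.
Later of the two: 12 July 2032.
Clinical Review Extension: +2059 days → 2 March 2038.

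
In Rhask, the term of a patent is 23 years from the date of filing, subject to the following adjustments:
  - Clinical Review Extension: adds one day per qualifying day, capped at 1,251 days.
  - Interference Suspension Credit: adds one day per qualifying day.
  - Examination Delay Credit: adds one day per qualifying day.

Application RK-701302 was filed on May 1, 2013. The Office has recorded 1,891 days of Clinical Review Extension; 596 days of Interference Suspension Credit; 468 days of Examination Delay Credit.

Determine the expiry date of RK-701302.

Base term: filing date + 23 years → 1 May 2036.
Clinical Review Extension: 1891 days claimed exceeds the 1251-day cap, so +1251 days → 4 October 2039.
Interference Suspension Credit: +596 days → 22 May 2041.
Examination Delay Credit: +468 days → 2 September 2042.

September 2, 2042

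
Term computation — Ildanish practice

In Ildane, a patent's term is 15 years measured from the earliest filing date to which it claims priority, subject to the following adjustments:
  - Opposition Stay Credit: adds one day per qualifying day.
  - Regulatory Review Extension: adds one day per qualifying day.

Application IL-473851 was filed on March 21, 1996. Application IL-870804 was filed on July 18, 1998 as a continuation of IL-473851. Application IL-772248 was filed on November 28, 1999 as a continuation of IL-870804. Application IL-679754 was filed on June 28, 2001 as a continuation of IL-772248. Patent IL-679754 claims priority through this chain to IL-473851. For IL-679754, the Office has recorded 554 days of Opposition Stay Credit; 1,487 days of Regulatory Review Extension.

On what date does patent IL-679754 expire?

Earliest priority filing: 21 March 1996.
Base term: 21 March 1996 + 15 years → 21 March 2011.
Opposition Stay Credit: +554 days → 25 September 2012.
Regulatory Review Extension: +1487 days → 21 October 2016.

October 21, 2016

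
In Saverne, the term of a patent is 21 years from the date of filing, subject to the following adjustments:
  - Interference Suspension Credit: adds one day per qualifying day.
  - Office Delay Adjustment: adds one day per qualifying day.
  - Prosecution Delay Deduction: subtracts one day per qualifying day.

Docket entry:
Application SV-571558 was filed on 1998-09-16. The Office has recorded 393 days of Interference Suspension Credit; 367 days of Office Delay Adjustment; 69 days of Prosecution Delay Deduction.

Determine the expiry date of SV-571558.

Base term: filing date + 21 years → 16 September 2019.
Interference Suspension Credit: +393 days → 13 October 2020.
Office Delay Adjustment: +367 days → 15 October 2021.
Prosecution Delay Deduction: −69 days → 7 August 2021.

2021-08-07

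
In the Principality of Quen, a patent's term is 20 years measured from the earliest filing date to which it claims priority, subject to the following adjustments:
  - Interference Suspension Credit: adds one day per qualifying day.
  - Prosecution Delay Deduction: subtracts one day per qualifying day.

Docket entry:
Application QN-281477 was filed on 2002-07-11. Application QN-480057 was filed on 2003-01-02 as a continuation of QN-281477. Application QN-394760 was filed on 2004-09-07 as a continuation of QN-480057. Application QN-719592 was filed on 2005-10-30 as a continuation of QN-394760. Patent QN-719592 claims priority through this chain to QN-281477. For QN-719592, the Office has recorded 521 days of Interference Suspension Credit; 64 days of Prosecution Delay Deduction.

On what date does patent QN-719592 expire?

Earliest priority filing: 11 July 2002.
Base term: 11 July 2002 + 20 years → 11 July 2022.
Interference Suspension Credit: +521 days → 14 December 2023.
Prosecution Delay Deduction: −64 days → 11 October 2023.

October 11, 2023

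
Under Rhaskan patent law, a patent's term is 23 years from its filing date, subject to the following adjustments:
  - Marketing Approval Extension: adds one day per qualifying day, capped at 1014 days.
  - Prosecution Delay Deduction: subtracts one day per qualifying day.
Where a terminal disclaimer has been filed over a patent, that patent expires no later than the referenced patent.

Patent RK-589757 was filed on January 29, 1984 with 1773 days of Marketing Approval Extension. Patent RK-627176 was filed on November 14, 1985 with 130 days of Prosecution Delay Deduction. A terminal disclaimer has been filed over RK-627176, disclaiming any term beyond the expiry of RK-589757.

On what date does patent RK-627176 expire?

Natural term of RK-627176:
  Base: filing + 23 years → 14 November 2008.
  Prosecution Delay Deduction: −130 days → 7 July 2008.
Expiry of referenced patent RK-589757:
  Base: filing + 23 years → 29 January 2007.
  Marketing Approval Extension: 1773 days claimed exceeds the 1014-day cap, so +1014 days → 8 November 2009.
Terminal disclaimer: RK-627176 expires on the earlier of 7 July 2008 and 8 November 2009.

2008-07-07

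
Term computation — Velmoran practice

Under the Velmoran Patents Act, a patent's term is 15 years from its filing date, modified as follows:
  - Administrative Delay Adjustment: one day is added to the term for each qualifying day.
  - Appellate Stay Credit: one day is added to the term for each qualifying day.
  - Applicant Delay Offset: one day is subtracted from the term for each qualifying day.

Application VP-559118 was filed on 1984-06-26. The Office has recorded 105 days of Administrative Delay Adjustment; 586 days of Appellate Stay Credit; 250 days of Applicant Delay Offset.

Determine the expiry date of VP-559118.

2000-09-09

Base term: filing date + 15 years → 26 June 1999.
Administrative Delay Adjustment: +105 days → 9 October 1999.
Appellate Stay Credit: +586 days → 17 May 2001.
Applicant Delay Offset: −250 days → 9 September 2000.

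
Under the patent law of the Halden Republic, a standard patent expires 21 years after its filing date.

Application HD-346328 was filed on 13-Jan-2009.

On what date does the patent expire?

Filing date + 21 years → 13 January 2030.

January 13, 2030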